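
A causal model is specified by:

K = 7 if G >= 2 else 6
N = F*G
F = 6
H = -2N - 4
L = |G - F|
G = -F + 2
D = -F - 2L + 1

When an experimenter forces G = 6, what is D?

-5

Under do(G=6), the mechanism G = -F + 2 is discarded; G is fixed at 6.
L = |G - F|  [with G=6, F=6]  = 0
D = -F - 2L + 1  [with F=6, L=0]  = -5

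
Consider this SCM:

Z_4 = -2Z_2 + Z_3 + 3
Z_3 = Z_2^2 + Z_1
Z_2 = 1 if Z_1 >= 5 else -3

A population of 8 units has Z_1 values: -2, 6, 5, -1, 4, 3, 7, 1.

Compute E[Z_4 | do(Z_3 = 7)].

Every unit gets Z_3=7 under the intervention. Z_4 values become 16, 8, 8, 16, 16, 16, 8, 16; E[Z_4|do(Z_3=7)] = 13.

13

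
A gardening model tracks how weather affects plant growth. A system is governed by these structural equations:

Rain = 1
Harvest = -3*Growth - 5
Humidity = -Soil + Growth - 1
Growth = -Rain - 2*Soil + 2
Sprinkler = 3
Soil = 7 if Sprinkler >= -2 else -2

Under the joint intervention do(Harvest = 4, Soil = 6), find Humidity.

Under do(Harvest = 4, Soil = 6), each intervened variable's structural equation is replaced by its fixed value.
Growth = -Rain - 2*Soil + 2  [with Rain=1, Soil=6]  = -11
Humidity = -Soil + Growth - 1  [with Soil=6, Growth=-11]  = -18

-18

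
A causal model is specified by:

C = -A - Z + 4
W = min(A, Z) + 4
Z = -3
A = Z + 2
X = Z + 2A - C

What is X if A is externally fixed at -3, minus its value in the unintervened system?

-6

Under do(A=-3), the mechanism A = Z + 2 is discarded; A is fixed at -3.
C = -A - Z + 4  [with A=-3, Z=-3]  = 10
X = Z + 2A - C  [with Z=-3, A=-3, C=10]  = -19
Without intervention: A = Z + 2  [with Z=-3]  = -1; C = -A - Z + 4  [with A=-1, Z=-3]  = 8; X = Z + 2A - C  [with Z=-3, A=-1, C=8]  = -13.
Change = -19 − (-13) = -6.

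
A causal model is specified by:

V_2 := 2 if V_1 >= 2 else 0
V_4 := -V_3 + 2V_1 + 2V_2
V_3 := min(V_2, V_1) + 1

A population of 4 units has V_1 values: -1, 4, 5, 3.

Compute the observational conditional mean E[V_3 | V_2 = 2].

Observing V_2=2 restricts to units where V_2's equation naturally yields 2: V_1 ∈ {4, 5, 3}. In that subpopulation V_3 = 3, 3, 3, mean 3.

3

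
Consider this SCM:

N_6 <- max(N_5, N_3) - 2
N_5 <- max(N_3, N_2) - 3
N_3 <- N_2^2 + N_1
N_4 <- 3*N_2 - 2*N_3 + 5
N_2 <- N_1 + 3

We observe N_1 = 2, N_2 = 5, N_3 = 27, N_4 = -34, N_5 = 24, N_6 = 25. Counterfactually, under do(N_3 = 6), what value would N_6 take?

4

The intervention breaks the incoming arrows to N_3: N_3 <- N_2^2 + N_1 no longer applies, and N_3 = 6.
N_2 = N_1 + 3  [with N_1=2]  = 5
N_5 = max(N_3, N_2) - 3  [with N_3=6, N_2=5]  = 3
N_6 = max(N_5, N_3) - 2  [with N_5=3, N_3=6]  = 4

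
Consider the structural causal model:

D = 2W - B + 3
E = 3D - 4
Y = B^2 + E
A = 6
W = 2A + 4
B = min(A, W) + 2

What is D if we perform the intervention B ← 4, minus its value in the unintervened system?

4

The intervention breaks the incoming arrows to B: B = min(A, W) + 2 no longer applies, and B = 4.
W = 2A + 4  [with A=6]  = 16
D = 2W - B + 3  [with W=16, B=4]  = 31
Without intervention: W = 2A + 4  [with A=6]  = 16; B = min(A, W) + 2  [with A=6, W=16]  = 8; D = 2W - B + 3  [with W=16, B=8]  = 27.
Change = 31 − 27 = 4.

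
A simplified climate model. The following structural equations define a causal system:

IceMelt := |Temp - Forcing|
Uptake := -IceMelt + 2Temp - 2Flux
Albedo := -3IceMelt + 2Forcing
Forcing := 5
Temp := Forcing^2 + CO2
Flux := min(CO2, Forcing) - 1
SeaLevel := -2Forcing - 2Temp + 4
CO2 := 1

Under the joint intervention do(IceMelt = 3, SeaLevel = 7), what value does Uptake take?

Under do(IceMelt = 3, SeaLevel = 7), each intervened variable's structural equation is replaced by its fixed value.
Temp = Forcing^2 + CO2  [with Forcing=5, CO2=1]  = 26
Flux = min(CO2, Forcing) - 1  [with CO2=1, Forcing=5]  = 0
Uptake = -IceMelt + 2Temp - 2Flux  [with IceMelt=3, Temp=26, Flux=0]  = 49

49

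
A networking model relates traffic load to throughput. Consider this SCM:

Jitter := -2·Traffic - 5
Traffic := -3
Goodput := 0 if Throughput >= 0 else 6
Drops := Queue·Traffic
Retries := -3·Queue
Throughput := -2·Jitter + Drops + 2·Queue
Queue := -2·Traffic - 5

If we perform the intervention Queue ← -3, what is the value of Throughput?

1

Under do(Queue=-3), the mechanism Queue := -2·Traffic - 5 is discarded; Queue is fixed at -3.
Drops = Queue·Traffic  [with Queue=-3, Traffic=-3]  = 9
Jitter = -2·Traffic - 5  [with Traffic=-3]  = 1
Throughput = -2·Jitter + Drops + 2·Queue  [with Jitter=1, Drops=9, Queue=-3]  = 1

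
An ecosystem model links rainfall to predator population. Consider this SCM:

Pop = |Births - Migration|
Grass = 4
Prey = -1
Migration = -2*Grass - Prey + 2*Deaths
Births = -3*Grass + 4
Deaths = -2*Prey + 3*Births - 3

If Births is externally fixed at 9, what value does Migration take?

45

do(Births=9) replaces the equation Births = -3*Grass + 4 with the constant Births = 9.
Deaths = -2*Prey + 3*Births - 3  [with Prey=-1, Births=9]  = 26
Migration = -2*Grass - Prey + 2*Deaths  [with Grass=4, Prey=-1, Deaths=26]  = 45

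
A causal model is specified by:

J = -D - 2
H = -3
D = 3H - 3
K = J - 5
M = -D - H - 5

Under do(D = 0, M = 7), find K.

Under do(D = 0, M = 7), each intervened variable's structural equation is replaced by its fixed value.
J = -D - 2  [with D=0]  = -2
K = J - 5  [with J=-2]  = -7

-7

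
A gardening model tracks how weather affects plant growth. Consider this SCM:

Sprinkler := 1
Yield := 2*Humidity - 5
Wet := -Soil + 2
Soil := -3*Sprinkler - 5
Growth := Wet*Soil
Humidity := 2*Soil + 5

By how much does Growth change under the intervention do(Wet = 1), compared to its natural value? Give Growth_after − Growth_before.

72

The intervention breaks the incoming arrows to Wet: Wet := -Soil + 2 no longer applies, and Wet = 1.
Soil = -3*Sprinkler - 5  [with Sprinkler=1]  = -8
Growth = Wet*Soil  [with Wet=1, Soil=-8]  = -8
Without intervention: Soil = -3*Sprinkler - 5  [with Sprinkler=1]  = -8; Wet = -Soil + 2  [with Soil=-8]  = 10; Growth = Wet*Soil  [with Wet=10, Soil=-8]  = -80.
Change = -8 − (-80) = 72.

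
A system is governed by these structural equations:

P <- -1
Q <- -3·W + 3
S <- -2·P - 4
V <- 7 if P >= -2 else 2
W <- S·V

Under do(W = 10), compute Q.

-27

Intervening sets W = 10 and removes its equation (W <- S·V).
Q = -3·W + 3  [with W=10]  = -27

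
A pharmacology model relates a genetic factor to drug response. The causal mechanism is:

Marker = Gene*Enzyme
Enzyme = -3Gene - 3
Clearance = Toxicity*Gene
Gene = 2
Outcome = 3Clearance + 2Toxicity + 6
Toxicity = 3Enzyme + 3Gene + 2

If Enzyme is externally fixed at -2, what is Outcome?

Under do(Enzyme=-2), the mechanism Enzyme = -3Gene - 3 is discarded; Enzyme is fixed at -2.
Toxicity = 3Enzyme + 3Gene + 2  [with Enzyme=-2, Gene=2]  = 2
Clearance = Toxicity*Gene  [with Toxicity=2, Gene=2]  = 4
Outcome = 3Clearance + 2Toxicity + 6  [with Clearance=4, Toxicity=2]  = 22

22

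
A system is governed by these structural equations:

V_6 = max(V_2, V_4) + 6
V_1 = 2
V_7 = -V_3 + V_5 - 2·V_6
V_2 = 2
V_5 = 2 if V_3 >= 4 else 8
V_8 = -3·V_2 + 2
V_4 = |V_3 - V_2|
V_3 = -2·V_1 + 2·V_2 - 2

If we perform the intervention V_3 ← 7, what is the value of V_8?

-4

The intervention breaks the incoming arrows to V_3: V_3 = -2·V_1 + 2·V_2 - 2 no longer applies, and V_3 = 7.
Since V_8 is not a descendant of the intervened variable, it is unaffected.
V_8 = -3·V_2 + 2  [with V_2=2]  = -4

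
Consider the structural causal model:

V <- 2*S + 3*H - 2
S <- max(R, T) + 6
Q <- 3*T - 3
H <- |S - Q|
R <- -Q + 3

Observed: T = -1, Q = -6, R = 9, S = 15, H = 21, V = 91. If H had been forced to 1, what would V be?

The intervention breaks the incoming arrows to H: H <- |S - Q| no longer applies, and H = 1.
Q = 3*T - 3  [with T=-1]  = -6
R = -Q + 3  [with Q=-6]  = 9
S = max(R, T) + 6  [with R=9, T=-1]  = 15
V = 2*S + 3*H - 2  [with S=15, H=1]  = 31

31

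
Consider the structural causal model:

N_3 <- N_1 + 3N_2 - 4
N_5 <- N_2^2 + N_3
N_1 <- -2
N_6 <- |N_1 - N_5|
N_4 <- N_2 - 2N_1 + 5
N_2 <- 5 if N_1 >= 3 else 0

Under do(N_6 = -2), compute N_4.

9

do(N_6=-2) replaces the equation N_6 <- |N_1 - N_5| with the constant N_6 = -2.
No directed path runs from N_6 to N_4, so N_4 keeps its natural value.
N_2 = 5 if N_1 >= 3 else 0  [with N_1=-2]  = 0
N_4 = N_2 - 2N_1 + 5  [with N_2=0, N_1=-2]  = 9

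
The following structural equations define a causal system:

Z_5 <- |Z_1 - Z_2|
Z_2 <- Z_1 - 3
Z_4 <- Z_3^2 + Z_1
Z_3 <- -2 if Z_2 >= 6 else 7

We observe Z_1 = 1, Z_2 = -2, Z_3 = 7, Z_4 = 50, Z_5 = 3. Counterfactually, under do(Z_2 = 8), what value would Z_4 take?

5

Under do(Z_2=8), the mechanism Z_2 <- Z_1 - 3 is discarded; Z_2 is fixed at 8.
Z_3 = -2 if Z_2 >= 6 else 7  [with Z_2=8]  = -2
Z_4 = Z_3^2 + Z_1  [with Z_3=-2, Z_1=1]  = 5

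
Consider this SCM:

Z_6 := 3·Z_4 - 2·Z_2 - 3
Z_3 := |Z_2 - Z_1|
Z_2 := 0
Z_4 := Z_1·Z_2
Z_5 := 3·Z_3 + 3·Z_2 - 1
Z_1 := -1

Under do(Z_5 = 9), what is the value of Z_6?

The intervention breaks the incoming arrows to Z_5: Z_5 := 3·Z_3 + 3·Z_2 - 1 no longer applies, and Z_5 = 9.
Since Z_6 is not a descendant of the intervened variable, it is unaffected.
Z_4 = Z_1·Z_2  [with Z_1=-1, Z_2=0]  = 0
Z_6 = 3·Z_4 - 2·Z_2 - 3  [with Z_4=0, Z_2=0]  = -3

-3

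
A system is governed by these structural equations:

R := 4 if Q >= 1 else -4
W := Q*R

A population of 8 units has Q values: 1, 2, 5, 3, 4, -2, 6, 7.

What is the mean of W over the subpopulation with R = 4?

16

Conditioning on R=4 selects the 7 unit(s) with Q ∈ {1, 2, 5, 3, 4, 6, 7}. Their W values: 4, 8, 20, 12, 16, 24, 28. Mean = 16.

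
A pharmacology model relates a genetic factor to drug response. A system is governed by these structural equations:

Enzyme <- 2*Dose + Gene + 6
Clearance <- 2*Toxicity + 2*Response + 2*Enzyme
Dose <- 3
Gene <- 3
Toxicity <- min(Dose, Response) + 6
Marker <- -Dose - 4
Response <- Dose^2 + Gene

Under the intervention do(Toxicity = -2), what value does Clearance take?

Intervening sets Toxicity = -2 and removes its equation (Toxicity <- min(Dose, Response) + 6).
Enzyme = 2*Dose + Gene + 6  [with Dose=3, Gene=3]  = 15
Response = Dose^2 + Gene  [with Dose=3, Gene=3]  = 12
Clearance = 2*Toxicity + 2*Response + 2*Enzyme  [with Toxicity=-2, Response=12, Enzyme=15]  = 50

50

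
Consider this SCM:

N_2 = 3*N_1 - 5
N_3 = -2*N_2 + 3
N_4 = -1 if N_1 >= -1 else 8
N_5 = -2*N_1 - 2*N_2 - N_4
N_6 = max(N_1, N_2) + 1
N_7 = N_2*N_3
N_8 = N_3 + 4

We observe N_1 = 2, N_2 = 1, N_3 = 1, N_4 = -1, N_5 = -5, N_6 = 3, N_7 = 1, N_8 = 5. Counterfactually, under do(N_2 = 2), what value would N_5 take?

-7

do(N_2=2) replaces the equation N_2 = 3*N_1 - 5 with the constant N_2 = 2.
N_4 = -1 if N_1 >= -1 else 8  [with N_1=2]  = -1
N_5 = -2*N_1 - 2*N_2 - N_4  [with N_1=2, N_2=2, N_4=-1]  = -7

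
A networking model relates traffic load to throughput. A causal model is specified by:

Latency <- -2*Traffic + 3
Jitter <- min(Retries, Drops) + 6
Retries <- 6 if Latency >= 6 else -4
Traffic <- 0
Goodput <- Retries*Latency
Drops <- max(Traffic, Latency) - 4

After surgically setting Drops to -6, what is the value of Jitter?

do(Drops=-6) replaces the equation Drops <- max(Traffic, Latency) - 4 with the constant Drops = -6.
Latency = -2*Traffic + 3  [with Traffic=0]  = 3
Retries = 6 if Latency >= 6 else -4  [with Latency=3]  = -4
Jitter = min(Retries, Drops) + 6  [with Retries=-4, Drops=-6]  = 0

0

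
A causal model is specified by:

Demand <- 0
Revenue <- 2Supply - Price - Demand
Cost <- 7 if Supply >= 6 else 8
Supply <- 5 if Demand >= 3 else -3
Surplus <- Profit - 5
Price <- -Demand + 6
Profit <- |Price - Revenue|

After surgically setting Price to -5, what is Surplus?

Under do(Price=-5), the mechanism Price <- -Demand + 6 is discarded; Price is fixed at -5.
Supply = 5 if Demand >= 3 else -3  [with Demand=0]  = -3
Revenue = 2Supply - Price - Demand  [with Supply=-3, Price=-5, Demand=0]  = -1
Profit = |Price - Revenue|  [with Price=-5, Revenue=-1]  = 4
Surplus = Profit - 5  [with Profit=4]  = -1

-1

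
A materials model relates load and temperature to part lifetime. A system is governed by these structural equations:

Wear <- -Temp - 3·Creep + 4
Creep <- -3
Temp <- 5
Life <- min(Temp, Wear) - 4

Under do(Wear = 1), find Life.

The intervention breaks the incoming arrows to Wear: Wear <- -Temp - 3·Creep + 4 no longer applies, and Wear = 1.
Life = min(Temp, Wear) - 4  [with Temp=5, Wear=1]  = -3

-3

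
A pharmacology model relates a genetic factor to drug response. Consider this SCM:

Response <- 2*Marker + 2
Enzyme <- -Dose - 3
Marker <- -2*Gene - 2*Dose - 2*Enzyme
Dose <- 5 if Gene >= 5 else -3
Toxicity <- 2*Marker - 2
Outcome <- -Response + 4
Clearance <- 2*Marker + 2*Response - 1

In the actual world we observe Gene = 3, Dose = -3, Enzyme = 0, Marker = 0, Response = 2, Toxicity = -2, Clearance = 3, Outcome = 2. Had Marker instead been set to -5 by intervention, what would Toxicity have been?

Under do(Marker=-5), the mechanism Marker <- -2*Gene - 2*Dose - 2*Enzyme is discarded; Marker is fixed at -5.
Toxicity = 2*Marker - 2  [with Marker=-5]  = -12

-12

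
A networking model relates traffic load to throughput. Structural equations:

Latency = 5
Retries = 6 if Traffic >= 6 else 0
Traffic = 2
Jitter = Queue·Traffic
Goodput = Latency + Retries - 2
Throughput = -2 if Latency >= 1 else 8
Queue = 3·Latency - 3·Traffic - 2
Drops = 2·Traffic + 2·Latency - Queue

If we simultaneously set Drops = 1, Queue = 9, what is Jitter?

The joint intervention fixes Drops = 1, Queue = 9, removing each variable's own equation.
Jitter = Queue·Traffic  [with Queue=9, Traffic=2]  = 18

18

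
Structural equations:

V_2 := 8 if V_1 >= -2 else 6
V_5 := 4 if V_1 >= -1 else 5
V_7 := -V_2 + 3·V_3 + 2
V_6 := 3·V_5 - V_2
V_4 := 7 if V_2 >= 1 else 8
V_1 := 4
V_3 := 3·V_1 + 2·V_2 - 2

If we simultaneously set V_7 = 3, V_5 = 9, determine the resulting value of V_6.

19

Setting V_7 = 3, V_5 = 9 by intervention discards those variables' equations.
V_2 = 8 if V_1 >= -2 else 6  [with V_1=4]  = 8
V_6 = 3·V_5 - V_2  [with V_5=9, V_2=8]  = 19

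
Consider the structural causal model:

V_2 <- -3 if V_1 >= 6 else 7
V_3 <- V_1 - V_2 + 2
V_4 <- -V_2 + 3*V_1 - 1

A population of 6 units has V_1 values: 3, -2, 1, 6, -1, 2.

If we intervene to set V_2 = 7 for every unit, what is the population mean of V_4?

-3.5

Under do(V_2=7), V_2's equation is replaced by V_2=7 for every unit. Per-unit V_4: 1, -14, -5, 10, -11, -2. Mean = -3.5.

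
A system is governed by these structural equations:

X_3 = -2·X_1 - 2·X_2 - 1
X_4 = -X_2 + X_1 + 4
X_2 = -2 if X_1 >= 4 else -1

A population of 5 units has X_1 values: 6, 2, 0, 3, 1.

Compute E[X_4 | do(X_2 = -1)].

The intervention sets X_2=-1 in all 5 units regardless of X_1. Recomputing X_4 per unit gives 11, 7, 5, 8, 6; average 7.4.

7.4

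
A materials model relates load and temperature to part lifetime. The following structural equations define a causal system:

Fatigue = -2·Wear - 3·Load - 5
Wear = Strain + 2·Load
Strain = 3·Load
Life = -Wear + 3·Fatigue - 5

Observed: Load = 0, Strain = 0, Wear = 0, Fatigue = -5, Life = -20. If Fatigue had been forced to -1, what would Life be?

Intervening sets Fatigue = -1 and removes its equation (Fatigue = -2·Wear - 3·Load - 5).
Strain = 3·Load  [with Load=0]  = 0
Wear = Strain + 2·Load  [with Strain=0, Load=0]  = 0
Life = -Wear + 3·Fatigue - 5  [with Wear=0, Fatigue=-1]  = -8

-8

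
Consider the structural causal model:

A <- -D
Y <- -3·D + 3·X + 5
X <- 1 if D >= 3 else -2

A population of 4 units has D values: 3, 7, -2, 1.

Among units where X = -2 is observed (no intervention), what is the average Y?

Observing X=-2 restricts to units where X's equation naturally yields -2: D ∈ {-2, 1}. In that subpopulation Y = 5, -4, mean 0.5.

0.5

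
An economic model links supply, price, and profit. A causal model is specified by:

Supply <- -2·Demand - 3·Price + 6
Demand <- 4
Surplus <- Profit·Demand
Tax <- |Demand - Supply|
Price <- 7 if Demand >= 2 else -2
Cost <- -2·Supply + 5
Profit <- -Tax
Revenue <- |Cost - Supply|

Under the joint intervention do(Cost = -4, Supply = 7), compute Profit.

-3

The joint intervention fixes Cost = -4, Supply = 7, removing each variable's own equation.
Tax = |Demand - Supply|  [with Demand=4, Supply=7]  = 3
Profit = -Tax  [with Tax=3]  = -3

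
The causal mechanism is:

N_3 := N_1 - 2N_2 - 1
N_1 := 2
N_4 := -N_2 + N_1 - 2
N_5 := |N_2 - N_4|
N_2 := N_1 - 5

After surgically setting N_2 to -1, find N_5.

2

do(N_2=-1) replaces the equation N_2 := N_1 - 5 with the constant N_2 = -1.
N_4 = -N_2 + N_1 - 2  [with N_2=-1, N_1=2]  = 1
N_5 = |N_2 - N_4|  [with N_2=-1, N_4=1]  = 2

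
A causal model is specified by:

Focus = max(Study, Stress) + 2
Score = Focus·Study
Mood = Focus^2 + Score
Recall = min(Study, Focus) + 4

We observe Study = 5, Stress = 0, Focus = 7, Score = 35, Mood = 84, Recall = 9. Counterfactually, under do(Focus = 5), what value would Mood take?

50

do(Focus=5) replaces the equation Focus = max(Study, Stress) + 2 with the constant Focus = 5.
Score = Focus·Study  [with Focus=5, Study=5]  = 25
Mood = Focus^2 + Score  [with Focus=5, Score=25]  = 50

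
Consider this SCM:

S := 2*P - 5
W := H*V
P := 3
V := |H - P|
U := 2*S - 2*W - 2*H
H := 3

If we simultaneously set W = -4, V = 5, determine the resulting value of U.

4

The joint intervention fixes W = -4, V = 5, removing each variable's own equation.
S = 2*P - 5  [with P=3]  = 1
U = 2*S - 2*W - 2*H  [with S=1, W=-4, H=3]  = 4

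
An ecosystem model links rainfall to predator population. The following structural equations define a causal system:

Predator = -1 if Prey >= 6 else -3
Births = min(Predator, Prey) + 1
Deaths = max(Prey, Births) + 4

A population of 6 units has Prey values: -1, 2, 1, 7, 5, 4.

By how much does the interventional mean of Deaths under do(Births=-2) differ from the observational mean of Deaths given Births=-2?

Every unit gets Births=-2 under the intervention. Deaths values become 3, 6, 5, 11, 9, 8; E[Deaths|do(Births=-2)] = 7.
Conditioning on Births=-2 selects the 5 unit(s) with Prey ∈ {-1, 2, 1, 5, 4}. Their Deaths values: 3, 6, 5, 9, 8. Mean = 6.2.
Difference = 7 − 6.2 = 0.8.

0.8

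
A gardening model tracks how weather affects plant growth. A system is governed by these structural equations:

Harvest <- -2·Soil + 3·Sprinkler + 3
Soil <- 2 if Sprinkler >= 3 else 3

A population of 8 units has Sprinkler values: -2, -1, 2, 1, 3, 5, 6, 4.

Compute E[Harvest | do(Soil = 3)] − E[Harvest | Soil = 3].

Every unit gets Soil=3 under the intervention. Harvest values become -9, -6, 3, 0, 6, 12, 15, 9; E[Harvest|do(Soil=3)] = 3.75.
E[Harvest|Soil=3] averages over only the 4 units with Soil=3 (Sprinkler = -2, -1, 2, 1): Harvest = -9, -6, 3, 0, mean -3.
Difference = 3.75 − (-3) = 6.75.

6.75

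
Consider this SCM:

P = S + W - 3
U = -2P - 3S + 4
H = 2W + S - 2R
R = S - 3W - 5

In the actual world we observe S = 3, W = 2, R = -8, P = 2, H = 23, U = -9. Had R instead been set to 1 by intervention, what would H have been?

5

do(R=1) replaces the equation R = S - 3W - 5 with the constant R = 1.
H = 2W + S - 2R  [with W=2, S=3, R=1]  = 5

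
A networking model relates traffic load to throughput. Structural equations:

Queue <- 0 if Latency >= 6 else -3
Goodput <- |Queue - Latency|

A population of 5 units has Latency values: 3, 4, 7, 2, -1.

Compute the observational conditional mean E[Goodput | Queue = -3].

5

Conditioning on Queue=-3 selects the 4 unit(s) with Latency ∈ {3, 4, 2, -1}. Their Goodput values: 6, 7, 5, 2. Mean = 5.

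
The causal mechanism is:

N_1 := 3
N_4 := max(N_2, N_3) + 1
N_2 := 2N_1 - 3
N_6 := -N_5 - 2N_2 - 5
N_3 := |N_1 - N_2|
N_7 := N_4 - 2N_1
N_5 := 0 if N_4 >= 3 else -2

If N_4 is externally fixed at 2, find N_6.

-9

Under do(N_4=2), the mechanism N_4 := max(N_2, N_3) + 1 is discarded; N_4 is fixed at 2.
N_2 = 2N_1 - 3  [with N_1=3]  = 3
N_5 = 0 if N_4 >= 3 else -2  [with N_4=2]  = -2
N_6 = -N_5 - 2N_2 - 5  [with N_5=-2, N_2=3]  = -9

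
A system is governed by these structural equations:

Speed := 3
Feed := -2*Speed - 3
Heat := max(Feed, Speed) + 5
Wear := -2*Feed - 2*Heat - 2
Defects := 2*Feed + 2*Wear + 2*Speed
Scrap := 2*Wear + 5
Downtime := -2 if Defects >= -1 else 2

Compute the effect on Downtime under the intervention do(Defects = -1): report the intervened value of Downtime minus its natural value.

Under do(Defects=-1), the mechanism Defects := 2*Feed + 2*Wear + 2*Speed is discarded; Defects is fixed at -1.
Downtime = -2 if Defects >= -1 else 2  [with Defects=-1]  = -2
Without intervention: Feed = -2*Speed - 3  [with Speed=3]  = -9; Heat = max(Feed, Speed) + 5  [with Feed=-9, Speed=3]  = 8; Wear = -2*Feed - 2*Heat - 2  [with Feed=-9, Heat=8]  = 0; Defects = 2*Feed + 2*Wear + 2*Speed  [with Feed=-9, Wear=0, Speed=3]  = -12; Downtime = -2 if Defects >= -1 else 2  [with Defects=-12]  = 2.
Change = -2 − 2 = -4.

-4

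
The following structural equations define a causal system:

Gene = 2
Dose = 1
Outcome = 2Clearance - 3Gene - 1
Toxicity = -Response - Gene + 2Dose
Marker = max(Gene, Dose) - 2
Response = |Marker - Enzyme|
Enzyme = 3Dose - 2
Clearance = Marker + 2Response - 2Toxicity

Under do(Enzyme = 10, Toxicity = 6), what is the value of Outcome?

9

Setting Enzyme = 10, Toxicity = 6 by intervention discards those variables' equations.
Marker = max(Gene, Dose) - 2  [with Gene=2, Dose=1]  = 0
Response = |Marker - Enzyme|  [with Marker=0, Enzyme=10]  = 10
Clearance = Marker + 2Response - 2Toxicity  [with Marker=0, Response=10, Toxicity=6]  = 8
Outcome = 2Clearance - 3Gene - 1  [with Clearance=8, Gene=2]  = 9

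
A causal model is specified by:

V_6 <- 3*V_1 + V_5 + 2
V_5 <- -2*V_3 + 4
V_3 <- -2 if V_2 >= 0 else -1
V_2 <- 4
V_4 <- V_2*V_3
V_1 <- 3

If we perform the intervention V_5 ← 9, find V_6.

20

The intervention breaks the incoming arrows to V_5: V_5 <- -2*V_3 + 4 no longer applies, and V_5 = 9.
V_6 = 3*V_1 + V_5 + 2  [with V_1=3, V_5=9]  = 20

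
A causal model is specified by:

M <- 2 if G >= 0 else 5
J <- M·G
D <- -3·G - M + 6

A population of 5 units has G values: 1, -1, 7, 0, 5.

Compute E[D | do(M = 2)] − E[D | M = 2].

The intervention sets M=2 in all 5 units regardless of G. Recomputing D per unit gives 1, 7, -17, 4, -11; average -3.2.
E[D|M=2] averages over only the 4 units with M=2 (G = 1, 7, 0, 5): D = 1, -17, 4, -11, mean -5.75.
Difference = -3.2 − (-5.75) = 2.55.

2.55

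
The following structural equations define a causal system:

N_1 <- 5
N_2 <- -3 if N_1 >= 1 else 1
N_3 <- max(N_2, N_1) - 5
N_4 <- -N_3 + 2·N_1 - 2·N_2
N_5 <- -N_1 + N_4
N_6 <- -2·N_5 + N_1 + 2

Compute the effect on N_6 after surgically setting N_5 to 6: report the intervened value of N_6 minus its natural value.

The intervention breaks the incoming arrows to N_5: N_5 <- -N_1 + N_4 no longer applies, and N_5 = 6.
N_6 = -2·N_5 + N_1 + 2  [with N_5=6, N_1=5]  = -5
Without intervention: N_2 = -3 if N_1 >= 1 else 1  [with N_1=5]  = -3; N_3 = max(N_2, N_1) - 5  [with N_2=-3, N_1=5]  = 0; N_4 = -N_3 + 2·N_1 - 2·N_2  [with N_3=0, N_1=5, N_2=-3]  = 16; N_5 = -N_1 + N_4  [with N_1=5, N_4=16]  = 11; N_6 = -2·N_5 + N_1 + 2  [with N_5=11, N_1=5]  = -15.
Change = -5 − (-15) = 10.

10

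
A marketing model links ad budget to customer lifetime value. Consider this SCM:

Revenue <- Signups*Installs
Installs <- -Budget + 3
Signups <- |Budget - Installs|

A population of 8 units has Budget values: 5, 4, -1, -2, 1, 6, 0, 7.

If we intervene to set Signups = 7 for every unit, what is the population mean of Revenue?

The intervention sets Signups=7 in all 8 units regardless of Budget. Recomputing Revenue per unit gives -14, -7, 28, 35, 14, -21, 21, -28; average 3.5.

3.5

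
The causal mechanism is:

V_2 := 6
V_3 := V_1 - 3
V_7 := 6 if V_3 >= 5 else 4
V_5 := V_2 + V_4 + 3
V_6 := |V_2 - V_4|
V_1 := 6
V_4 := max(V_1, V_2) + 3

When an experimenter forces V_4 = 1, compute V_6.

Under do(V_4=1), the mechanism V_4 := max(V_1, V_2) + 3 is discarded; V_4 is fixed at 1.
V_6 = |V_2 - V_4|  [with V_2=6, V_4=1]  = 5

5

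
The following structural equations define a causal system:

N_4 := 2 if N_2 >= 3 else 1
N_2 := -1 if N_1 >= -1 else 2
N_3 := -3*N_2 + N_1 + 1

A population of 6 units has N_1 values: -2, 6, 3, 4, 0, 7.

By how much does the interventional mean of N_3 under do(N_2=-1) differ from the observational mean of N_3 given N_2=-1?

The intervention sets N_2=-1 in all 6 units regardless of N_1. Recomputing N_3 per unit gives 2, 10, 7, 8, 4, 11; average 7.
Conditioning on N_2=-1 selects the 5 unit(s) with N_1 ∈ {6, 3, 4, 0, 7}. Their N_3 values: 10, 7, 8, 4, 11. Mean = 8.
Difference = 7 − 8 = -1.

-1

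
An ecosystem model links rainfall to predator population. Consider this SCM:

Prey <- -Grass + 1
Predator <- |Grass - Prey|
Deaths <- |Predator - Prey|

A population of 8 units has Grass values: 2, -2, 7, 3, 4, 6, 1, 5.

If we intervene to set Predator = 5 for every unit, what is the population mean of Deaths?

do(Predator=5) breaks Predator's dependence on Grass. With Predator=5 fixed, Deaths across the units is 6, 2, 11, 7, 8, 10, 5, 9, mean 7.25.

7.25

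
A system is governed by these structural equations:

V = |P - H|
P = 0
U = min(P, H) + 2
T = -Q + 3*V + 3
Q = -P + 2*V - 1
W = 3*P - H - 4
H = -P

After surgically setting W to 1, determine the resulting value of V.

Intervening sets W = 1 and removes its equation (W = 3*P - H - 4).
V is not downstream of the intervention, so its value is determined by the original equations.
H = -P  [with P=0]  = 0
V = |P - H|  [with P=0, H=0]  = 0

0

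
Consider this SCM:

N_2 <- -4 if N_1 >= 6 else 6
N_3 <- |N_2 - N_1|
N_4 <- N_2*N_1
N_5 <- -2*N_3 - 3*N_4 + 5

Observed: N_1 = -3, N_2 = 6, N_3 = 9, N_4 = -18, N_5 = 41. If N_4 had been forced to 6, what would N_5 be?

-31

Intervening sets N_4 = 6 and removes its equation (N_4 <- N_2*N_1).
N_2 = -4 if N_1 >= 6 else 6  [with N_1=-3]  = 6
N_3 = |N_2 - N_1|  [with N_2=6, N_1=-3]  = 9
N_5 = -2*N_3 - 3*N_4 + 5  [with N_3=9, N_4=6]  = -31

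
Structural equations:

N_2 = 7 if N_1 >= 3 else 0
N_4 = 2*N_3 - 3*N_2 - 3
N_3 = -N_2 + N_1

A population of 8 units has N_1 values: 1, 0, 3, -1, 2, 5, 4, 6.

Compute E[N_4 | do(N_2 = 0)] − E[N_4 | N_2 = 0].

do(N_2=0) breaks N_2's dependence on N_1. With N_2=0 fixed, N_4 across the units is -1, -3, 3, -5, 1, 7, 5, 9, mean 2.
Observing N_2=0 restricts to units where N_2's equation naturally yields 0: N_1 ∈ {1, 0, -1, 2}. In that subpopulation N_4 = -1, -3, -5, 1, mean -2.
Difference = 2 − (-2) = 4.

4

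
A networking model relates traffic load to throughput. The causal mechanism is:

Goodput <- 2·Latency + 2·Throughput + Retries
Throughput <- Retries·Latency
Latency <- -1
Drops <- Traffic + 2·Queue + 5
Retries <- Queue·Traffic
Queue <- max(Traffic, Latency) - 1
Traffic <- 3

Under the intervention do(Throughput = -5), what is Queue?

2

do(Throughput=-5) replaces the equation Throughput <- Retries·Latency with the constant Throughput = -5.
Queue is not downstream of the intervention, so its value is determined by the original equations.
Queue = max(Traffic, Latency) - 1  [with Traffic=3, Latency=-1]  = 2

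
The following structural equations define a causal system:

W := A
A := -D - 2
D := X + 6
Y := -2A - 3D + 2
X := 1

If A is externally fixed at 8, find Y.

-35

The intervention breaks the incoming arrows to A: A := -D - 2 no longer applies, and A = 8.
D = X + 6  [with X=1]  = 7
Y = -2A - 3D + 2  [with A=8, D=7]  = -35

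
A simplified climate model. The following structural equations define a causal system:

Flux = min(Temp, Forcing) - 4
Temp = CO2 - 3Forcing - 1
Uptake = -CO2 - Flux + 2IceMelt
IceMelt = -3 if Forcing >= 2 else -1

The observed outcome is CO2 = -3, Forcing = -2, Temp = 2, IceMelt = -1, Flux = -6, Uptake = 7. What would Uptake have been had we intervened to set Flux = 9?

The intervention breaks the incoming arrows to Flux: Flux = min(Temp, Forcing) - 4 no longer applies, and Flux = 9.
IceMelt = -3 if Forcing >= 2 else -1  [with Forcing=-2]  = -1
Uptake = -CO2 - Flux + 2IceMelt  [with CO2=-3, Flux=9, IceMelt=-1]  = -8

-8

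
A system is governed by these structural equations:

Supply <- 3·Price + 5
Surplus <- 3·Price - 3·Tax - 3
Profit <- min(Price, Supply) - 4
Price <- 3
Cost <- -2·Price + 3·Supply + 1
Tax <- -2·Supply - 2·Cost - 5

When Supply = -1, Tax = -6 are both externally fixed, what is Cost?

-8

The joint intervention fixes Supply = -1, Tax = -6, removing each variable's own equation.
Cost = -2·Price + 3·Supply + 1  [with Price=3, Supply=-1]  = -8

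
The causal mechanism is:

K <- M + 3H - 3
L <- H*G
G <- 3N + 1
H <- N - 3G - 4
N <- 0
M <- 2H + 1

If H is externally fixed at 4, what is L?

4

The intervention breaks the incoming arrows to H: H <- N - 3G - 4 no longer applies, and H = 4.
G = 3N + 1  [with N=0]  = 1
L = H*G  [with H=4, G=1]  = 4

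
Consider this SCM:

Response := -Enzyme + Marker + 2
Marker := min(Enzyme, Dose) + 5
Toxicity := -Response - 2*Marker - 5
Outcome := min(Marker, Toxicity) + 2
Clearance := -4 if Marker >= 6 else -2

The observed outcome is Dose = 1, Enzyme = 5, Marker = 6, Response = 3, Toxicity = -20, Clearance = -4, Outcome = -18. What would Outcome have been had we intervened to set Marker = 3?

The intervention breaks the incoming arrows to Marker: Marker := min(Enzyme, Dose) + 5 no longer applies, and Marker = 3.
Response = -Enzyme + Marker + 2  [with Enzyme=5, Marker=3]  = 0
Toxicity = -Response - 2*Marker - 5  [with Response=0, Marker=3]  = -11
Outcome = min(Marker, Toxicity) + 2  [with Marker=3, Toxicity=-11]  = -9

-9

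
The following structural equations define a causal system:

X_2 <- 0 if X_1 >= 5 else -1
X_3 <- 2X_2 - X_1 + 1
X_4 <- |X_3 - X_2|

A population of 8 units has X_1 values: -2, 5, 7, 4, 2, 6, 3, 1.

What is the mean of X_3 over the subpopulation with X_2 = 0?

Observing X_2=0 restricts to units where X_2's equation naturally yields 0: X_1 ∈ {5, 7, 6}. In that subpopulation X_3 = -4, -6, -5, mean -5.

-5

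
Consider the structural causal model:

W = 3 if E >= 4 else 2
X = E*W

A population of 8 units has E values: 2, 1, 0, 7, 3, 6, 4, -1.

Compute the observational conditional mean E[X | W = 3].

Conditioning on W=3 selects the 3 unit(s) with E ∈ {7, 6, 4}. Their X values: 21, 18, 12. Mean = 17.

17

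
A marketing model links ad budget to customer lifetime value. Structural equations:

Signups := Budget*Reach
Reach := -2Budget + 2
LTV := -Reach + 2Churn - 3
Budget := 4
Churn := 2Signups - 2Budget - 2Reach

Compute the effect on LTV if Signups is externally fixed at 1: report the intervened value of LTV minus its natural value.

100

do(Signups=1) replaces the equation Signups := Budget*Reach with the constant Signups = 1.
Reach = -2Budget + 2  [with Budget=4]  = -6
Churn = 2Signups - 2Budget - 2Reach  [with Signups=1, Budget=4, Reach=-6]  = 6
LTV = -Reach + 2Churn - 3  [with Reach=-6, Churn=6]  = 15
Without intervention: Reach = -2Budget + 2  [with Budget=4]  = -6; Signups = Budget*Reach  [with Budget=4, Reach=-6]  = -24; Churn = 2Signups - 2Budget - 2Reach  [with Signups=-24, Budget=4, Reach=-6]  = -44; LTV = -Reach + 2Churn - 3  [with Reach=-6, Churn=-44]  = -85.
Change = 15 − (-85) = 100.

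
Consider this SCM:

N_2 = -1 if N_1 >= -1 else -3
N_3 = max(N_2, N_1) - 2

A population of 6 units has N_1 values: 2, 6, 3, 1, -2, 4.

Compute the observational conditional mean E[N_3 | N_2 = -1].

Conditioning on N_2=-1 selects the 5 unit(s) with N_1 ∈ {2, 6, 3, 1, 4}. Their N_3 values: 0, 4, 1, -1, 2. Mean = 1.2.

1.2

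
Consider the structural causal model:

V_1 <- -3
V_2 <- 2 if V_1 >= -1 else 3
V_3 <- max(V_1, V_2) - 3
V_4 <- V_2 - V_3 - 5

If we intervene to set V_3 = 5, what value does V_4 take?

-7

The intervention breaks the incoming arrows to V_3: V_3 <- max(V_1, V_2) - 3 no longer applies, and V_3 = 5.
V_2 = 2 if V_1 >= -1 else 3  [with V_1=-3]  = 3
V_4 = V_2 - V_3 - 5  [with V_2=3, V_3=5]  = -7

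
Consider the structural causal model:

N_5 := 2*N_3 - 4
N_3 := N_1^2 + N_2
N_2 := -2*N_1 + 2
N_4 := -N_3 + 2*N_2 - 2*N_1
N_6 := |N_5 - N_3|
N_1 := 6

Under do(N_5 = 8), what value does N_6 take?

The intervention breaks the incoming arrows to N_5: N_5 := 2*N_3 - 4 no longer applies, and N_5 = 8.
N_2 = -2*N_1 + 2  [with N_1=6]  = -10
N_3 = N_1^2 + N_2  [with N_1=6, N_2=-10]  = 26
N_6 = |N_5 - N_3|  [with N_5=8, N_3=26]  = 18

18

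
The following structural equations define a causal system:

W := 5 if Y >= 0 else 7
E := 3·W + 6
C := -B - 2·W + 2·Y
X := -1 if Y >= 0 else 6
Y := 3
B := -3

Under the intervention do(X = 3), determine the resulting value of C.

The intervention breaks the incoming arrows to X: X := -1 if Y >= 0 else 6 no longer applies, and X = 3.
Since C is not a descendant of the intervened variable, it is unaffected.
W = 5 if Y >= 0 else 7  [with Y=3]  = 5
C = -B - 2·W + 2·Y  [with B=-3, W=5, Y=3]  = -1

-1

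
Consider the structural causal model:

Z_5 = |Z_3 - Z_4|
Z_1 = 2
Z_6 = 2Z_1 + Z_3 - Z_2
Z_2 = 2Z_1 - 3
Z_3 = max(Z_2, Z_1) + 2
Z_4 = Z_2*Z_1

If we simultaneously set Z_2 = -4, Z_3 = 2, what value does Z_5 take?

Under do(Z_2 = -4, Z_3 = 2), each intervened variable's structural equation is replaced by its fixed value.
Z_4 = Z_2*Z_1  [with Z_2=-4, Z_1=2]  = -8
Z_5 = |Z_3 - Z_4|  [with Z_3=2, Z_4=-8]  = 10

10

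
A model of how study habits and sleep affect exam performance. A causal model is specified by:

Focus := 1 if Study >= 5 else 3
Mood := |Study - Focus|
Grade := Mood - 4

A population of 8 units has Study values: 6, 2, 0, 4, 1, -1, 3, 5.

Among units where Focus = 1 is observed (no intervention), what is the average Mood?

4.5

Observing Focus=1 restricts to units where Focus's equation naturally yields 1: Study ∈ {6, 5}. In that subpopulation Mood = 5, 4, mean 4.5.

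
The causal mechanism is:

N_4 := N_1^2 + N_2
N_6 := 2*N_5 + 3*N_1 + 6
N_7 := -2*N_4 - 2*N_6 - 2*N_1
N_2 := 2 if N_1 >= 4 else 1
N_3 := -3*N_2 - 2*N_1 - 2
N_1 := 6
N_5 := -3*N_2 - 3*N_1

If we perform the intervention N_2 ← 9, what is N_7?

30

Under do(N_2=9), the mechanism N_2 := 2 if N_1 >= 4 else 1 is discarded; N_2 is fixed at 9.
N_4 = N_1^2 + N_2  [with N_1=6, N_2=9]  = 45
N_5 = -3*N_2 - 3*N_1  [with N_2=9, N_1=6]  = -45
N_6 = 2*N_5 + 3*N_1 + 6  [with N_5=-45, N_1=6]  = -66
N_7 = -2*N_4 - 2*N_6 - 2*N_1  [with N_4=45, N_6=-66, N_1=6]  = 30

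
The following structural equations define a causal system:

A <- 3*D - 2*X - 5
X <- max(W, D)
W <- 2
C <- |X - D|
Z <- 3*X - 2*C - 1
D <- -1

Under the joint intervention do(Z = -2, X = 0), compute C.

Under do(Z = -2, X = 0), each intervened variable's structural equation is replaced by its fixed value.
C = |X - D|  [with X=0, D=-1]  = 1

1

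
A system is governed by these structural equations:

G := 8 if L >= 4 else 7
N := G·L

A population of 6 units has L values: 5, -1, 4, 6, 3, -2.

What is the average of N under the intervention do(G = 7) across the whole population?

Every unit gets G=7 under the intervention. N values become 35, -7, 28, 42, 21, -14; E[N|do(G=7)] = 17.5.

17.5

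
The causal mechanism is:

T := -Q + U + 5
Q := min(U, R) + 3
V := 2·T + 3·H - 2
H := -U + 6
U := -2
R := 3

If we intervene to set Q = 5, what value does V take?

18

The intervention breaks the incoming arrows to Q: Q := min(U, R) + 3 no longer applies, and Q = 5.
T = -Q + U + 5  [with Q=5, U=-2]  = -2
H = -U + 6  [with U=-2]  = 8
V = 2·T + 3·H - 2  [with T=-2, H=8]  = 18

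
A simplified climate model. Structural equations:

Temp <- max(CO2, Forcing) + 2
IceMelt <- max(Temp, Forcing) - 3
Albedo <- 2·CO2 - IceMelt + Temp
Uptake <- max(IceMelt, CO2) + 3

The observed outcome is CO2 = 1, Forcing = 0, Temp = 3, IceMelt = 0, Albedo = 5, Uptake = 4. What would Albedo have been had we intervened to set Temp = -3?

2

do(Temp=-3) replaces the equation Temp <- max(CO2, Forcing) + 2 with the constant Temp = -3.
IceMelt = max(Temp, Forcing) - 3  [with Temp=-3, Forcing=0]  = -3
Albedo = 2·CO2 - IceMelt + Temp  [with CO2=1, IceMelt=-3, Temp=-3]  = 2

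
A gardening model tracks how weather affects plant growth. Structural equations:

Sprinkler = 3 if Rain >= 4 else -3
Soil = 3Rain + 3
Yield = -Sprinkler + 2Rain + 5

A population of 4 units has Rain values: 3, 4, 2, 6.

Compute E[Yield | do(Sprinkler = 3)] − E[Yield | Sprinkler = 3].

-2.5

Under do(Sprinkler=3), Sprinkler's equation is replaced by Sprinkler=3 for every unit. Per-unit Yield: 8, 10, 6, 14. Mean = 9.5.
Observing Sprinkler=3 restricts to units where Sprinkler's equation naturally yields 3: Rain ∈ {4, 6}. In that subpopulation Yield = 10, 14, mean 12.
Difference = 9.5 − 12 = -2.5.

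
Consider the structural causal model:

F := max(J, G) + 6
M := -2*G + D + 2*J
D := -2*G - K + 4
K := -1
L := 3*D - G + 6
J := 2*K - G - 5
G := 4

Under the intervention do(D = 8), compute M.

do(D=8) replaces the equation D := -2*G - K + 4 with the constant D = 8.
J = 2*K - G - 5  [with K=-1, G=4]  = -11
M = -2*G + D + 2*J  [with G=4, D=8, J=-11]  = -22

-22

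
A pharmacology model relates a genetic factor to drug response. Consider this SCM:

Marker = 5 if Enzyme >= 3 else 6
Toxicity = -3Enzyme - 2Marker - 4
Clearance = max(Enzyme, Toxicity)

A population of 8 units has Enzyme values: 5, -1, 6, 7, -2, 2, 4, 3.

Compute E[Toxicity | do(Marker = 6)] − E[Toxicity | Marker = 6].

-10

The intervention sets Marker=6 in all 8 units regardless of Enzyme. Recomputing Toxicity per unit gives -31, -13, -34, -37, -10, -22, -28, -25; average -25.
Observing Marker=6 restricts to units where Marker's equation naturally yields 6: Enzyme ∈ {-1, -2, 2}. In that subpopulation Toxicity = -13, -10, -22, mean -15.
Difference = -25 − (-15) = -10.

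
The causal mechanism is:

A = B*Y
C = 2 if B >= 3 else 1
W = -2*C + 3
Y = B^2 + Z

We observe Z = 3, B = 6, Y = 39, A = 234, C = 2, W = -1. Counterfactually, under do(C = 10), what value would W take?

-17

The intervention breaks the incoming arrows to C: C = 2 if B >= 3 else 1 no longer applies, and C = 10.
W = -2*C + 3  [with C=10]  = -17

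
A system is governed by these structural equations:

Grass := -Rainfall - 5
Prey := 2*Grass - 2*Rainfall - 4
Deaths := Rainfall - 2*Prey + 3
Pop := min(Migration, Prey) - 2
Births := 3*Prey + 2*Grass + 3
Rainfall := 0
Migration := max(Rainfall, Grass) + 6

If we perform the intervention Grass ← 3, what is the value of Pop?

Under do(Grass=3), the mechanism Grass := -Rainfall - 5 is discarded; Grass is fixed at 3.
Prey = 2*Grass - 2*Rainfall - 4  [with Grass=3, Rainfall=0]  = 2
Migration = max(Rainfall, Grass) + 6  [with Rainfall=0, Grass=3]  = 9
Pop = min(Migration, Prey) - 2  [with Migration=9, Prey=2]  = 0

0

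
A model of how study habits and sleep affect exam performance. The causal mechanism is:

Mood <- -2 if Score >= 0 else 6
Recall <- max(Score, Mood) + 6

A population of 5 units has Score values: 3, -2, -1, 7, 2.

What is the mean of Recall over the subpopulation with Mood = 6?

12

E[Recall|Mood=6] averages over only the 2 units with Mood=6 (Score = -2, -1): Recall = 12, 12, mean 12.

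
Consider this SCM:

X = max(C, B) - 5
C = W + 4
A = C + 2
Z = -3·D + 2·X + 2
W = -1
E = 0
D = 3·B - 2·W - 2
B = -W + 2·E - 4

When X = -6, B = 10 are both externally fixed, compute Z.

Setting X = -6, B = 10 by intervention discards those variables' equations.
D = 3·B - 2·W - 2  [with B=10, W=-1]  = 30
Z = -3·D + 2·X + 2  [with D=30, X=-6]  = -100

-100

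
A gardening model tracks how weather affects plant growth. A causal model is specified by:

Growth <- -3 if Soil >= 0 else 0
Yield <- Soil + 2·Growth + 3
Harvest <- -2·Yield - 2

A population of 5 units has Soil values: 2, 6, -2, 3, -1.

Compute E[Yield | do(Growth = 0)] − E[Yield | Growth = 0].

Under do(Growth=0), Growth's equation is replaced by Growth=0 for every unit. Per-unit Yield: 5, 9, 1, 6, 2. Mean = 4.6.
E[Yield|Growth=0] averages over only the 2 units with Growth=0 (Soil = -2, -1): Yield = 1, 2, mean 1.5.
Difference = 4.6 − 1.5 = 3.1.

3.1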